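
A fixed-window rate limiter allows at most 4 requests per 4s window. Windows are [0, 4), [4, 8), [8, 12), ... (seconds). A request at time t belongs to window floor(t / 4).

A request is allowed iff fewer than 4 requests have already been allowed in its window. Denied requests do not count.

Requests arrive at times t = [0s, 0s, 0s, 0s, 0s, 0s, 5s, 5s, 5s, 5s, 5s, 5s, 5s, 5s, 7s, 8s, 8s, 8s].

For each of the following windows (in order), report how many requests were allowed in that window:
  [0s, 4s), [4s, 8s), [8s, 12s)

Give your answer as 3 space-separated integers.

Answer: 4 4 3

Derivation:
Processing requests:
  req#1 t=0s (window 0): ALLOW
  req#2 t=0s (window 0): ALLOW
  req#3 t=0s (window 0): ALLOW
  req#4 t=0s (window 0): ALLOW
  req#5 t=0s (window 0): DENY
  req#6 t=0s (window 0): DENY
  req#7 t=5s (window 1): ALLOW
  req#8 t=5s (window 1): ALLOW
  req#9 t=5s (window 1): ALLOW
  req#10 t=5s (window 1): ALLOW
  req#11 t=5s (window 1): DENY
  req#12 t=5s (window 1): DENY
  req#13 t=5s (window 1): DENY
  req#14 t=5s (window 1): DENY
  req#15 t=7s (window 1): DENY
  req#16 t=8s (window 2): ALLOW
  req#17 t=8s (window 2): ALLOW
  req#18 t=8s (window 2): ALLOW

Allowed counts by window: 4 4 3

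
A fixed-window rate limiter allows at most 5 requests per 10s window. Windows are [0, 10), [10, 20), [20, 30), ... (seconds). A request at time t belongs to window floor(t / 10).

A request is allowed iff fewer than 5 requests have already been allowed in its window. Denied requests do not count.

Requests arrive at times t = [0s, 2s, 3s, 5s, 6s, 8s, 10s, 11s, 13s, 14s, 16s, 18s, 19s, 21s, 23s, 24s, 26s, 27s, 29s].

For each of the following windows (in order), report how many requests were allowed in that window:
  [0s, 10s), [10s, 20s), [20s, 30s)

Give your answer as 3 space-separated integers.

Processing requests:
  req#1 t=0s (window 0): ALLOW
  req#2 t=2s (window 0): ALLOW
  req#3 t=3s (window 0): ALLOW
  req#4 t=5s (window 0): ALLOW
  req#5 t=6s (window 0): ALLOW
  req#6 t=8s (window 0): DENY
  req#7 t=10s (window 1): ALLOW
  req#8 t=11s (window 1): ALLOW
  req#9 t=13s (window 1): ALLOW
  req#10 t=14s (window 1): ALLOW
  req#11 t=16s (window 1): ALLOW
  req#12 t=18s (window 1): DENY
  req#13 t=19s (window 1): DENY
  req#14 t=21s (window 2): ALLOW
  req#15 t=23s (window 2): ALLOW
  req#16 t=24s (window 2): ALLOW
  req#17 t=26s (window 2): ALLOW
  req#18 t=27s (window 2): ALLOW
  req#19 t=29s (window 2): DENY

Allowed counts by window: 5 5 5

Answer: 5 5 5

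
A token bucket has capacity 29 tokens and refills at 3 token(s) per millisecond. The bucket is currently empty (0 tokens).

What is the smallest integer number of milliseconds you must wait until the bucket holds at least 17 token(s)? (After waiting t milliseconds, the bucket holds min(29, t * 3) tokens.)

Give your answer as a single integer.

Need t * 3 >= 17, so t >= 17/3.
Smallest integer t = ceil(17/3) = 6.

Answer: 6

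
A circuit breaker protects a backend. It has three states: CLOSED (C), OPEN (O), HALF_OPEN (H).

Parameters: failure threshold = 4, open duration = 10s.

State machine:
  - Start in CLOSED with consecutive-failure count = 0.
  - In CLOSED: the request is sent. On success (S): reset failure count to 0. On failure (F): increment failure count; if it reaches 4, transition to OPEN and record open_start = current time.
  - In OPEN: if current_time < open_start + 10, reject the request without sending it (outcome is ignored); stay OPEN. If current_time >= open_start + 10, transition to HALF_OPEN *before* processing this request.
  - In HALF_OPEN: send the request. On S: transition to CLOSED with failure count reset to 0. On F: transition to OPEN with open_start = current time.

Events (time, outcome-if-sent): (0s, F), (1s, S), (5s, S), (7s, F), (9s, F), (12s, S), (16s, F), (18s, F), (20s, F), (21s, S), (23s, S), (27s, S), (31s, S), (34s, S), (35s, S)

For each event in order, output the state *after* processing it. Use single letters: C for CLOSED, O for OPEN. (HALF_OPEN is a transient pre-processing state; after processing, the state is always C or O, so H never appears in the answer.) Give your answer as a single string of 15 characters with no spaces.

State after each event:
  event#1 t=0s outcome=F: state=CLOSED
  event#2 t=1s outcome=S: state=CLOSED
  event#3 t=5s outcome=S: state=CLOSED
  event#4 t=7s outcome=F: state=CLOSED
  event#5 t=9s outcome=F: state=CLOSED
  event#6 t=12s outcome=S: state=CLOSED
  event#7 t=16s outcome=F: state=CLOSED
  event#8 t=18s outcome=F: state=CLOSED
  event#9 t=20s outcome=F: state=CLOSED
  event#10 t=21s outcome=S: state=CLOSED
  event#11 t=23s outcome=S: state=CLOSED
  event#12 t=27s outcome=S: state=CLOSED
  event#13 t=31s outcome=S: state=CLOSED
  event#14 t=34s outcome=S: state=CLOSED
  event#15 t=35s outcome=S: state=CLOSED

Answer: CCCCCCCCCCCCCCC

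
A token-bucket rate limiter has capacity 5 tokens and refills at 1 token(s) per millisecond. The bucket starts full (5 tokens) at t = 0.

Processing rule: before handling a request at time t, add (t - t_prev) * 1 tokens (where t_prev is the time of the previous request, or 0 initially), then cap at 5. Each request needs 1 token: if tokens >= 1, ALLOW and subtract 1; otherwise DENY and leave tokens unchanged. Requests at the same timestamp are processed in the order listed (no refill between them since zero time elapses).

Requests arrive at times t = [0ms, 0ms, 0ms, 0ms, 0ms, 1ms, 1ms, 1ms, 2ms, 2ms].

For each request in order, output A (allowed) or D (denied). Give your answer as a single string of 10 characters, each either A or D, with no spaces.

Answer: AAAAAADDAD

Derivation:
Simulating step by step:
  req#1 t=0ms: ALLOW
  req#2 t=0ms: ALLOW
  req#3 t=0ms: ALLOW
  req#4 t=0ms: ALLOW
  req#5 t=0ms: ALLOW
  req#6 t=1ms: ALLOW
  req#7 t=1ms: DENY
  req#8 t=1ms: DENY
  req#9 t=2ms: ALLOW
  req#10 t=2ms: DENY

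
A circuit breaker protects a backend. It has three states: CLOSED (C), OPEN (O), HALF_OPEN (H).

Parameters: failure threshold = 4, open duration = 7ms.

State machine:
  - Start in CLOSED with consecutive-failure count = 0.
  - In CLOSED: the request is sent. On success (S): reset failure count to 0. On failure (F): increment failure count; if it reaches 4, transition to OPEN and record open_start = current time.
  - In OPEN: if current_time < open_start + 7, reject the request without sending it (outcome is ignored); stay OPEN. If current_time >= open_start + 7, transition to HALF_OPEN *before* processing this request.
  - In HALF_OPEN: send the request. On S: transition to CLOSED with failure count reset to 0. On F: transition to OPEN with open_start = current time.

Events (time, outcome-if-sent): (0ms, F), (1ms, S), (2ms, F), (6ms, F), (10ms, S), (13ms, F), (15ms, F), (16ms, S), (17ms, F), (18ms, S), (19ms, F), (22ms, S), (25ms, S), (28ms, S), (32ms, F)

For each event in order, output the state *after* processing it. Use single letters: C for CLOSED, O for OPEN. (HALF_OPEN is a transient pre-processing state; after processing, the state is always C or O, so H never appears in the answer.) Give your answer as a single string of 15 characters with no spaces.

State after each event:
  event#1 t=0ms outcome=F: state=CLOSED
  event#2 t=1ms outcome=S: state=CLOSED
  event#3 t=2ms outcome=F: state=CLOSED
  event#4 t=6ms outcome=F: state=CLOSED
  event#5 t=10ms outcome=S: state=CLOSED
  event#6 t=13ms outcome=F: state=CLOSED
  event#7 t=15ms outcome=F: state=CLOSED
  event#8 t=16ms outcome=S: state=CLOSED
  event#9 t=17ms outcome=F: state=CLOSED
  event#10 t=18ms outcome=S: state=CLOSED
  event#11 t=19ms outcome=F: state=CLOSED
  event#12 t=22ms outcome=S: state=CLOSED
  event#13 t=25ms outcome=S: state=CLOSED
  event#14 t=28ms outcome=S: state=CLOSED
  event#15 t=32ms outcome=F: state=CLOSED

Answer: CCCCCCCCCCCCCCC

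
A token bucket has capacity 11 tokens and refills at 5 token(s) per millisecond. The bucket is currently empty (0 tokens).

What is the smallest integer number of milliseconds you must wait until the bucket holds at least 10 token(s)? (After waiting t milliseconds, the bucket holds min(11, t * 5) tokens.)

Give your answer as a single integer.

Answer: 2

Derivation:
Need t * 5 >= 10, so t >= 10/5.
Smallest integer t = ceil(10/5) = 2.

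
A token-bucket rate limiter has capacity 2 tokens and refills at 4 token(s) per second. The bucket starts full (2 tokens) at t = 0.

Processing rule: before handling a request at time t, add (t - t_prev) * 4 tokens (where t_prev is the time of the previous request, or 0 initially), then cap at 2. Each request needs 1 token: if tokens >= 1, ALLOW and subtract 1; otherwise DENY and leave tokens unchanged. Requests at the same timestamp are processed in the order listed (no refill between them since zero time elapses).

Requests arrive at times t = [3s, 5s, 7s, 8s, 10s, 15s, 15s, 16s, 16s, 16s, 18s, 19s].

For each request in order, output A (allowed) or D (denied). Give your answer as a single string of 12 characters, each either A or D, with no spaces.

Answer: AAAAAAAAADAA

Derivation:
Simulating step by step:
  req#1 t=3s: ALLOW
  req#2 t=5s: ALLOW
  req#3 t=7s: ALLOW
  req#4 t=8s: ALLOW
  req#5 t=10s: ALLOW
  req#6 t=15s: ALLOW
  req#7 t=15s: ALLOW
  req#8 t=16s: ALLOW
  req#9 t=16s: ALLOW
  req#10 t=16s: DENY
  req#11 t=18s: ALLOW
  req#12 t=19s: ALLOW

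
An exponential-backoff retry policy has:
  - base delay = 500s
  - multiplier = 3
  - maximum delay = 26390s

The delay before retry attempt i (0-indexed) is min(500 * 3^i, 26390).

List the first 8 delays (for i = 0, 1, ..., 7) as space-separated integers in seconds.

Computing each delay:
  i=0: min(500*3^0, 26390) = 500
  i=1: min(500*3^1, 26390) = 1500
  i=2: min(500*3^2, 26390) = 4500
  i=3: min(500*3^3, 26390) = 13500
  i=4: min(500*3^4, 26390) = 26390
  i=5: min(500*3^5, 26390) = 26390
  i=6: min(500*3^6, 26390) = 26390
  i=7: min(500*3^7, 26390) = 26390

Answer: 500 1500 4500 13500 26390 26390 26390 26390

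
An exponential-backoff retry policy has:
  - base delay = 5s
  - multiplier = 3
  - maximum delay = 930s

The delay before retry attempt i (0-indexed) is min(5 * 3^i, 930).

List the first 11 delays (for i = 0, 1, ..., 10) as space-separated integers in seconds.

Computing each delay:
  i=0: min(5*3^0, 930) = 5
  i=1: min(5*3^1, 930) = 15
  i=2: min(5*3^2, 930) = 45
  i=3: min(5*3^3, 930) = 135
  i=4: min(5*3^4, 930) = 405
  i=5: min(5*3^5, 930) = 930
  i=6: min(5*3^6, 930) = 930
  i=7: min(5*3^7, 930) = 930
  i=8: min(5*3^8, 930) = 930
  i=9: min(5*3^9, 930) = 930
  i=10: min(5*3^10, 930) = 930

Answer: 5 15 45 135 405 930 930 930 930 930 930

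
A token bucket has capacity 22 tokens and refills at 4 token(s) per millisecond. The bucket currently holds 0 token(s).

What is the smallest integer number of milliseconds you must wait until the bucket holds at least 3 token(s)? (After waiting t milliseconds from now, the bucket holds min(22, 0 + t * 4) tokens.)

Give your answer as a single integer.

Need 0 + t * 4 >= 3, so t >= 3/4.
Smallest integer t = ceil(3/4) = 1.

Answer: 1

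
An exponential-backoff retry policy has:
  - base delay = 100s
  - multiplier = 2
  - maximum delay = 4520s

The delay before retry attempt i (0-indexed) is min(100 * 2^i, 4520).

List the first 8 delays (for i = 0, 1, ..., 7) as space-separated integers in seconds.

Answer: 100 200 400 800 1600 3200 4520 4520

Derivation:
Computing each delay:
  i=0: min(100*2^0, 4520) = 100
  i=1: min(100*2^1, 4520) = 200
  i=2: min(100*2^2, 4520) = 400
  i=3: min(100*2^3, 4520) = 800
  i=4: min(100*2^4, 4520) = 1600
  i=5: min(100*2^5, 4520) = 3200
  i=6: min(100*2^6, 4520) = 4520
  i=7: min(100*2^7, 4520) = 4520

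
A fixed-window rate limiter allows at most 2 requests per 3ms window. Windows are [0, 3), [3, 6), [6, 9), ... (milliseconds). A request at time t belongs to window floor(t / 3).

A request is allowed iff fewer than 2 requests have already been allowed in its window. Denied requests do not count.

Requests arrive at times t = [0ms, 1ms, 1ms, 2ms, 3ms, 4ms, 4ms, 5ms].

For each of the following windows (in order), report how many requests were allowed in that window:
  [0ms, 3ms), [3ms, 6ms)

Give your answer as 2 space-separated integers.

Processing requests:
  req#1 t=0ms (window 0): ALLOW
  req#2 t=1ms (window 0): ALLOW
  req#3 t=1ms (window 0): DENY
  req#4 t=2ms (window 0): DENY
  req#5 t=3ms (window 1): ALLOW
  req#6 t=4ms (window 1): ALLOW
  req#7 t=4ms (window 1): DENY
  req#8 t=5ms (window 1): DENY

Allowed counts by window: 2 2

Answer: 2 2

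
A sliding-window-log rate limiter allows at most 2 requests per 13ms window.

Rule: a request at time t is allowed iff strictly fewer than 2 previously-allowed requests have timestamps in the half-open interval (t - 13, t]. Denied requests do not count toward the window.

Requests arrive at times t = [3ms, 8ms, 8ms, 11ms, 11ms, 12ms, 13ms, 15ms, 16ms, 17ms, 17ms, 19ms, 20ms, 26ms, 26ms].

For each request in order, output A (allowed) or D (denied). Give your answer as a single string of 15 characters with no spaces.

Answer: AADDDDDDADDDDAD

Derivation:
Tracking allowed requests in the window:
  req#1 t=3ms: ALLOW
  req#2 t=8ms: ALLOW
  req#3 t=8ms: DENY
  req#4 t=11ms: DENY
  req#5 t=11ms: DENY
  req#6 t=12ms: DENY
  req#7 t=13ms: DENY
  req#8 t=15ms: DENY
  req#9 t=16ms: ALLOW
  req#10 t=17ms: DENY
  req#11 t=17ms: DENY
  req#12 t=19ms: DENY
  req#13 t=20ms: DENY
  req#14 t=26ms: ALLOW
  req#15 t=26ms: DENY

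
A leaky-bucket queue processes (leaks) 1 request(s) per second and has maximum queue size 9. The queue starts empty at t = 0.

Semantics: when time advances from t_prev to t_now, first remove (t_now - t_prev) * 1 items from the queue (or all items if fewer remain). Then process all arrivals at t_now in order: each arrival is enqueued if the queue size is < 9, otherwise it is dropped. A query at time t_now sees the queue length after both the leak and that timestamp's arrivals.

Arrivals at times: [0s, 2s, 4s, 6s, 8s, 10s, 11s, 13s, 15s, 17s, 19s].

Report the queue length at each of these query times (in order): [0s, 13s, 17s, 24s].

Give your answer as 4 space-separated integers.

Answer: 1 1 1 0

Derivation:
Queue lengths at query times:
  query t=0s: backlog = 1
  query t=13s: backlog = 1
  query t=17s: backlog = 1
  query t=24s: backlog = 0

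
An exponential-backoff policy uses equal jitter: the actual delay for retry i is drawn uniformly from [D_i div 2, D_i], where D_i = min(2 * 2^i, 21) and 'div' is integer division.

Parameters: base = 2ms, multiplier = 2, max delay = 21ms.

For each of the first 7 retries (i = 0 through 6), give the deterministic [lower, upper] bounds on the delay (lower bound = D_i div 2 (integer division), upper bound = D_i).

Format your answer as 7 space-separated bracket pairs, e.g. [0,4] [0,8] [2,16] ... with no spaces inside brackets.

Answer: [1,2] [2,4] [4,8] [8,16] [10,21] [10,21] [10,21]

Derivation:
Computing bounds per retry:
  i=0: D_i=min(2*2^0,21)=2, bounds=[1,2]
  i=1: D_i=min(2*2^1,21)=4, bounds=[2,4]
  i=2: D_i=min(2*2^2,21)=8, bounds=[4,8]
  i=3: D_i=min(2*2^3,21)=16, bounds=[8,16]
  i=4: D_i=min(2*2^4,21)=21, bounds=[10,21]
  i=5: D_i=min(2*2^5,21)=21, bounds=[10,21]
  i=6: D_i=min(2*2^6,21)=21, bounds=[10,21]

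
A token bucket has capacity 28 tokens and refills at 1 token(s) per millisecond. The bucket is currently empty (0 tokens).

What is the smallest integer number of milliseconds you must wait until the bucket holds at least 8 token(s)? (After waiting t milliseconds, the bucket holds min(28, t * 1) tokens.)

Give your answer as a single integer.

Need t * 1 >= 8, so t >= 8/1.
Smallest integer t = ceil(8/1) = 8.

Answer: 8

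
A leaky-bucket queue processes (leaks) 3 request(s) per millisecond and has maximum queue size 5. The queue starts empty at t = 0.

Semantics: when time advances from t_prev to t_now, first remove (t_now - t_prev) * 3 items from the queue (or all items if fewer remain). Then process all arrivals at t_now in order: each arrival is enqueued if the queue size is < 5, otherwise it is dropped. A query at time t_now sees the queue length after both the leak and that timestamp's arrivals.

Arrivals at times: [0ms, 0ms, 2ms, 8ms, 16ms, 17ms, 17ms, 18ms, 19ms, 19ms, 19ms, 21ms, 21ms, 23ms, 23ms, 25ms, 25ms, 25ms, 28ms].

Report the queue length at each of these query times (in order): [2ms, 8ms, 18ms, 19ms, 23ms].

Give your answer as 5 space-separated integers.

Queue lengths at query times:
  query t=2ms: backlog = 1
  query t=8ms: backlog = 1
  query t=18ms: backlog = 1
  query t=19ms: backlog = 3
  query t=23ms: backlog = 2

Answer: 1 1 1 3 2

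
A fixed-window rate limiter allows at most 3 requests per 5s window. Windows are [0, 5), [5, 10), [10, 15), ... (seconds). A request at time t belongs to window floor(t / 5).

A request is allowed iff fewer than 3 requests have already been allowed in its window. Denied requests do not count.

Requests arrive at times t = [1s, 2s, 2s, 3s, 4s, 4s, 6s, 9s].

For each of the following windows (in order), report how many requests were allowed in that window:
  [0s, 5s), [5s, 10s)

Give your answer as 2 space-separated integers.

Answer: 3 2

Derivation:
Processing requests:
  req#1 t=1s (window 0): ALLOW
  req#2 t=2s (window 0): ALLOW
  req#3 t=2s (window 0): ALLOW
  req#4 t=3s (window 0): DENY
  req#5 t=4s (window 0): DENY
  req#6 t=4s (window 0): DENY
  req#7 t=6s (window 1): ALLOW
  req#8 t=9s (window 1): ALLOW

Allowed counts by window: 3 2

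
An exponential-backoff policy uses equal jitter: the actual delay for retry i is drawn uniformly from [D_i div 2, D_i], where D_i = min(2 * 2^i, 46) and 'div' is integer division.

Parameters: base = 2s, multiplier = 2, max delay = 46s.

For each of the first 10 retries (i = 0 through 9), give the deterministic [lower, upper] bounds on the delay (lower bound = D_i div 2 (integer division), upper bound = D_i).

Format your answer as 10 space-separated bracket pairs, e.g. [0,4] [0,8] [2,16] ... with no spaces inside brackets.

Computing bounds per retry:
  i=0: D_i=min(2*2^0,46)=2, bounds=[1,2]
  i=1: D_i=min(2*2^1,46)=4, bounds=[2,4]
  i=2: D_i=min(2*2^2,46)=8, bounds=[4,8]
  i=3: D_i=min(2*2^3,46)=16, bounds=[8,16]
  i=4: D_i=min(2*2^4,46)=32, bounds=[16,32]
  i=5: D_i=min(2*2^5,46)=46, bounds=[23,46]
  i=6: D_i=min(2*2^6,46)=46, bounds=[23,46]
  i=7: D_i=min(2*2^7,46)=46, bounds=[23,46]
  i=8: D_i=min(2*2^8,46)=46, bounds=[23,46]
  i=9: D_i=min(2*2^9,46)=46, bounds=[23,46]

Answer: [1,2] [2,4] [4,8] [8,16] [16,32] [23,46] [23,46] [23,46] [23,46] [23,46]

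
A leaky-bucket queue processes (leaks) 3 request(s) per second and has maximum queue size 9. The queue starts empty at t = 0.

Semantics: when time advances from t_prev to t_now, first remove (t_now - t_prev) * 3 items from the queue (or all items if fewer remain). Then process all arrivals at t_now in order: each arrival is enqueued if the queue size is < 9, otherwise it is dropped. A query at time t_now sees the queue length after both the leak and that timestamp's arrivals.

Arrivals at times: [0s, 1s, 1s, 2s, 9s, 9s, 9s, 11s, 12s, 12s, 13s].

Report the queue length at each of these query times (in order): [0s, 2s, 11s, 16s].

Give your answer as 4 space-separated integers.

Queue lengths at query times:
  query t=0s: backlog = 1
  query t=2s: backlog = 1
  query t=11s: backlog = 1
  query t=16s: backlog = 0

Answer: 1 1 1 0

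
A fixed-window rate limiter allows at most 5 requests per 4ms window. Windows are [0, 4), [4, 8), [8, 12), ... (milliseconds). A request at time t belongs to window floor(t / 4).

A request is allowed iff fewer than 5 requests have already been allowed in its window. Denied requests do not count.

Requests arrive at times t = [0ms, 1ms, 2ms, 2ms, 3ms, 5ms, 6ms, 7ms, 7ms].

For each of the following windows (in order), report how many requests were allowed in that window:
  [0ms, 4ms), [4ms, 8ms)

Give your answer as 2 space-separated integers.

Answer: 5 4

Derivation:
Processing requests:
  req#1 t=0ms (window 0): ALLOW
  req#2 t=1ms (window 0): ALLOW
  req#3 t=2ms (window 0): ALLOW
  req#4 t=2ms (window 0): ALLOW
  req#5 t=3ms (window 0): ALLOW
  req#6 t=5ms (window 1): ALLOW
  req#7 t=6ms (window 1): ALLOW
  req#8 t=7ms (window 1): ALLOW
  req#9 t=7ms (window 1): ALLOW

Allowed counts by window: 5 4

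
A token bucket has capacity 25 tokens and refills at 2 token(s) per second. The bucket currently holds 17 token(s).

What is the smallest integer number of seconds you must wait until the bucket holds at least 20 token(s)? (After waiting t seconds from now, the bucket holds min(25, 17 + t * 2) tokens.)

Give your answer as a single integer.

Answer: 2

Derivation:
Need 17 + t * 2 >= 20, so t >= 3/2.
Smallest integer t = ceil(3/2) = 2.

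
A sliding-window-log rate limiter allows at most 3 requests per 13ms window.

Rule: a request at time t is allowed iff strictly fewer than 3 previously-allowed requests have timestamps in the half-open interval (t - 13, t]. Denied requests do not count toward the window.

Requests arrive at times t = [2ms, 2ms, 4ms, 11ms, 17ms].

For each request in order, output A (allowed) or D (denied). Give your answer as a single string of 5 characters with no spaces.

Tracking allowed requests in the window:
  req#1 t=2ms: ALLOW
  req#2 t=2ms: ALLOW
  req#3 t=4ms: ALLOW
  req#4 t=11ms: DENY
  req#5 t=17ms: ALLOW

Answer: AAADA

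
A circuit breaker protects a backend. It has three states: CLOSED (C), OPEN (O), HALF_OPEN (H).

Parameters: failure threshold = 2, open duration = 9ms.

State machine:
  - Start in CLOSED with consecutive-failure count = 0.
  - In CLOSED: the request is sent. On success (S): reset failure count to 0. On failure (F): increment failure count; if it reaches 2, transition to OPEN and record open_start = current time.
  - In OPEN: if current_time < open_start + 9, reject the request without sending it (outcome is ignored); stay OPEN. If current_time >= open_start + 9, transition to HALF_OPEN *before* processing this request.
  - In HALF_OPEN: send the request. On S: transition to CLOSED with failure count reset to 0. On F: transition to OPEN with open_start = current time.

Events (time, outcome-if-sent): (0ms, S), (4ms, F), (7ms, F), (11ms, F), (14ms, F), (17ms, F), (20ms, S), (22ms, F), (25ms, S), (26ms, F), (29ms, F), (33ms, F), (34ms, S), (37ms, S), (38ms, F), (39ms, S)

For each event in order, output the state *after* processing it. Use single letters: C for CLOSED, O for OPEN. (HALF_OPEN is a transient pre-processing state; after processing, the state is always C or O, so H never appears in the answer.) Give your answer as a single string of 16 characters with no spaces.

Answer: CCOOOOOOOOOOOCCC

Derivation:
State after each event:
  event#1 t=0ms outcome=S: state=CLOSED
  event#2 t=4ms outcome=F: state=CLOSED
  event#3 t=7ms outcome=F: state=OPEN
  event#4 t=11ms outcome=F: state=OPEN
  event#5 t=14ms outcome=F: state=OPEN
  event#6 t=17ms outcome=F: state=OPEN
  event#7 t=20ms outcome=S: state=OPEN
  event#8 t=22ms outcome=F: state=OPEN
  event#9 t=25ms outcome=S: state=OPEN
  event#10 t=26ms outcome=F: state=OPEN
  event#11 t=29ms outcome=F: state=OPEN
  event#12 t=33ms outcome=F: state=OPEN
  event#13 t=34ms outcome=S: state=OPEN
  event#14 t=37ms outcome=S: state=CLOSED
  event#15 t=38ms outcome=F: state=CLOSED
  event#16 t=39ms outcome=S: state=CLOSED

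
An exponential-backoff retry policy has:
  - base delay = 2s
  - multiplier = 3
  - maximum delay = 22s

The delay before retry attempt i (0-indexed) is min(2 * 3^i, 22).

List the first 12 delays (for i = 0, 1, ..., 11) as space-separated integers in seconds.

Answer: 2 6 18 22 22 22 22 22 22 22 22 22

Derivation:
Computing each delay:
  i=0: min(2*3^0, 22) = 2
  i=1: min(2*3^1, 22) = 6
  i=2: min(2*3^2, 22) = 18
  i=3: min(2*3^3, 22) = 22
  i=4: min(2*3^4, 22) = 22
  i=5: min(2*3^5, 22) = 22
  i=6: min(2*3^6, 22) = 22
  i=7: min(2*3^7, 22) = 22
  i=8: min(2*3^8, 22) = 22
  i=9: min(2*3^9, 22) = 22
  i=10: min(2*3^10, 22) = 22
  i=11: min(2*3^11, 22) = 22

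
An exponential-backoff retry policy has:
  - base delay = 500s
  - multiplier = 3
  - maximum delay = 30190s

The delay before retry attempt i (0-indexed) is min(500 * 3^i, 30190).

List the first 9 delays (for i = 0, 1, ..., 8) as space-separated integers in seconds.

Answer: 500 1500 4500 13500 30190 30190 30190 30190 30190

Derivation:
Computing each delay:
  i=0: min(500*3^0, 30190) = 500
  i=1: min(500*3^1, 30190) = 1500
  i=2: min(500*3^2, 30190) = 4500
  i=3: min(500*3^3, 30190) = 13500
  i=4: min(500*3^4, 30190) = 30190
  i=5: min(500*3^5, 30190) = 30190
  i=6: min(500*3^6, 30190) = 30190
  i=7: min(500*3^7, 30190) = 30190
  i=8: min(500*3^8, 30190) = 30190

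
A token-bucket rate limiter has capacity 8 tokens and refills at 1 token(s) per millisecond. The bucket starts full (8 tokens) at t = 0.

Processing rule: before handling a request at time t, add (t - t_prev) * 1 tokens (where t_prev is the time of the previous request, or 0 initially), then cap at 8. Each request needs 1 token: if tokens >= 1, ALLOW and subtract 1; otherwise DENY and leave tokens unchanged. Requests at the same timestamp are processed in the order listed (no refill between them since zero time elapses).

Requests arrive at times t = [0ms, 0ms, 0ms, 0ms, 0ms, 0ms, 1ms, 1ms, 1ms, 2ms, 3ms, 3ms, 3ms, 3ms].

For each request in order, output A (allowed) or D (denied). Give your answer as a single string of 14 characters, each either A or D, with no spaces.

Simulating step by step:
  req#1 t=0ms: ALLOW
  req#2 t=0ms: ALLOW
  req#3 t=0ms: ALLOW
  req#4 t=0ms: ALLOW
  req#5 t=0ms: ALLOW
  req#6 t=0ms: ALLOW
  req#7 t=1ms: ALLOW
  req#8 t=1ms: ALLOW
  req#9 t=1ms: ALLOW
  req#10 t=2ms: ALLOW
  req#11 t=3ms: ALLOW
  req#12 t=3ms: DENY
  req#13 t=3ms: DENY
  req#14 t=3ms: DENY

Answer: AAAAAAAAAAADDD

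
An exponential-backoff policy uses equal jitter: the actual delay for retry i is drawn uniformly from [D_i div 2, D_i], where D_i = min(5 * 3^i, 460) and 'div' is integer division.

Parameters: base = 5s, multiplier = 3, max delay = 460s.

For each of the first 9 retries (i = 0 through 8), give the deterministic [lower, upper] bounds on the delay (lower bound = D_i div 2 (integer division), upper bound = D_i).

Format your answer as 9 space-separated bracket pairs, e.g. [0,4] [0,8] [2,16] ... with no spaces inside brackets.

Computing bounds per retry:
  i=0: D_i=min(5*3^0,460)=5, bounds=[2,5]
  i=1: D_i=min(5*3^1,460)=15, bounds=[7,15]
  i=2: D_i=min(5*3^2,460)=45, bounds=[22,45]
  i=3: D_i=min(5*3^3,460)=135, bounds=[67,135]
  i=4: D_i=min(5*3^4,460)=405, bounds=[202,405]
  i=5: D_i=min(5*3^5,460)=460, bounds=[230,460]
  i=6: D_i=min(5*3^6,460)=460, bounds=[230,460]
  i=7: D_i=min(5*3^7,460)=460, bounds=[230,460]
  i=8: D_i=min(5*3^8,460)=460, bounds=[230,460]

Answer: [2,5] [7,15] [22,45] [67,135] [202,405] [230,460] [230,460] [230,460] [230,460]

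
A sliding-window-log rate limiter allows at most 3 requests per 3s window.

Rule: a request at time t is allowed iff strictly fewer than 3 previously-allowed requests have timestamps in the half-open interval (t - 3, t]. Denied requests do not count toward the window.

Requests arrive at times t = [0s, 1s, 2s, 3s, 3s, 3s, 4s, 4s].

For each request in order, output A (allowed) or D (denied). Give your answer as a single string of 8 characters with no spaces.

Tracking allowed requests in the window:
  req#1 t=0s: ALLOW
  req#2 t=1s: ALLOW
  req#3 t=2s: ALLOW
  req#4 t=3s: ALLOW
  req#5 t=3s: DENY
  req#6 t=3s: DENY
  req#7 t=4s: ALLOW
  req#8 t=4s: DENY

Answer: AAAADDAD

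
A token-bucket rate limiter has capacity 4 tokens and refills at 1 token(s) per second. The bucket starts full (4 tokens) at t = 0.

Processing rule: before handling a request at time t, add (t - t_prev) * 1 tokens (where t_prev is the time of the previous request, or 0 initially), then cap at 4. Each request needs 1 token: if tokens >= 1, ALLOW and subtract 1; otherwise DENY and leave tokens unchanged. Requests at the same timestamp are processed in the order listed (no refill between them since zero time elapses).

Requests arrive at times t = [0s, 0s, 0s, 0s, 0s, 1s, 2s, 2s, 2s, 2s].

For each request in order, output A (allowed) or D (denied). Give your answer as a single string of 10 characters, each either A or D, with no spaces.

Answer: AAAADAADDD

Derivation:
Simulating step by step:
  req#1 t=0s: ALLOW
  req#2 t=0s: ALLOW
  req#3 t=0s: ALLOW
  req#4 t=0s: ALLOW
  req#5 t=0s: DENY
  req#6 t=1s: ALLOW
  req#7 t=2s: ALLOW
  req#8 t=2s: DENY
  req#9 t=2s: DENY
  req#10 t=2s: DENY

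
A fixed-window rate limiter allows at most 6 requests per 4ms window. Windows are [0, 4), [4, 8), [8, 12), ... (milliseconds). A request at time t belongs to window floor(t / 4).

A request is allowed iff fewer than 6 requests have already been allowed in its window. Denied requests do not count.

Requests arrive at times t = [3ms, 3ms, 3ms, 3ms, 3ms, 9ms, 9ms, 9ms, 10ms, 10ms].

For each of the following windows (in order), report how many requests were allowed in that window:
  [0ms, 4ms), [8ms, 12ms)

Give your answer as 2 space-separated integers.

Answer: 5 5

Derivation:
Processing requests:
  req#1 t=3ms (window 0): ALLOW
  req#2 t=3ms (window 0): ALLOW
  req#3 t=3ms (window 0): ALLOW
  req#4 t=3ms (window 0): ALLOW
  req#5 t=3ms (window 0): ALLOW
  req#6 t=9ms (window 2): ALLOW
  req#7 t=9ms (window 2): ALLOW
  req#8 t=9ms (window 2): ALLOW
  req#9 t=10ms (window 2): ALLOW
  req#10 t=10ms (window 2): ALLOW

Allowed counts by window: 5 5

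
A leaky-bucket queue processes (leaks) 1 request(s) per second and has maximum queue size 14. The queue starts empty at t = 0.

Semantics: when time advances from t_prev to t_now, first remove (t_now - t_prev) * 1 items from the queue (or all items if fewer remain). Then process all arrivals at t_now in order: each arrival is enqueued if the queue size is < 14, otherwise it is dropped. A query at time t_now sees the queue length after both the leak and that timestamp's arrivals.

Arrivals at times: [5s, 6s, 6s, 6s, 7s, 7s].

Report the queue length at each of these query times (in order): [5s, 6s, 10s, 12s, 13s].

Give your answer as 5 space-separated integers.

Queue lengths at query times:
  query t=5s: backlog = 1
  query t=6s: backlog = 3
  query t=10s: backlog = 1
  query t=12s: backlog = 0
  query t=13s: backlog = 0

Answer: 1 3 1 0 0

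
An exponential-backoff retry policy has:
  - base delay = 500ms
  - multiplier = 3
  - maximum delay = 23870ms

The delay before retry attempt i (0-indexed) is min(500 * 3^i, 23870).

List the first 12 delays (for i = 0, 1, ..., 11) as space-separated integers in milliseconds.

Answer: 500 1500 4500 13500 23870 23870 23870 23870 23870 23870 23870 23870

Derivation:
Computing each delay:
  i=0: min(500*3^0, 23870) = 500
  i=1: min(500*3^1, 23870) = 1500
  i=2: min(500*3^2, 23870) = 4500
  i=3: min(500*3^3, 23870) = 13500
  i=4: min(500*3^4, 23870) = 23870
  i=5: min(500*3^5, 23870) = 23870
  i=6: min(500*3^6, 23870) = 23870
  i=7: min(500*3^7, 23870) = 23870
  i=8: min(500*3^8, 23870) = 23870
  i=9: min(500*3^9, 23870) = 23870
  i=10: min(500*3^10, 23870) = 23870
  i=11: min(500*3^11, 23870) = 23870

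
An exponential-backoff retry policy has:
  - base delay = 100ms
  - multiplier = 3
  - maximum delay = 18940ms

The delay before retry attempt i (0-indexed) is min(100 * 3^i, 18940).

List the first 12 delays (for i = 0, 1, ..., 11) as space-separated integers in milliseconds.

Computing each delay:
  i=0: min(100*3^0, 18940) = 100
  i=1: min(100*3^1, 18940) = 300
  i=2: min(100*3^2, 18940) = 900
  i=3: min(100*3^3, 18940) = 2700
  i=4: min(100*3^4, 18940) = 8100
  i=5: min(100*3^5, 18940) = 18940
  i=6: min(100*3^6, 18940) = 18940
  i=7: min(100*3^7, 18940) = 18940
  i=8: min(100*3^8, 18940) = 18940
  i=9: min(100*3^9, 18940) = 18940
  i=10: min(100*3^10, 18940) = 18940
  i=11: min(100*3^11, 18940) = 18940

Answer: 100 300 900 2700 8100 18940 18940 18940 18940 18940 18940 18940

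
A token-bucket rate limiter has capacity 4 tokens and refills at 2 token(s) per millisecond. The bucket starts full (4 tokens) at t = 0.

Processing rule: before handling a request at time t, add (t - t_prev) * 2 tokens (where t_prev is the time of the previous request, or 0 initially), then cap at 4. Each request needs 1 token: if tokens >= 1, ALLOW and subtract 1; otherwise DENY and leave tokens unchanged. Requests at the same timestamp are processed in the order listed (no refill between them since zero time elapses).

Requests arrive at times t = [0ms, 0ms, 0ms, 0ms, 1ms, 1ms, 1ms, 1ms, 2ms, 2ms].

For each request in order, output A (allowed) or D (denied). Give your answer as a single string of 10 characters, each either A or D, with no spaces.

Simulating step by step:
  req#1 t=0ms: ALLOW
  req#2 t=0ms: ALLOW
  req#3 t=0ms: ALLOW
  req#4 t=0ms: ALLOW
  req#5 t=1ms: ALLOW
  req#6 t=1ms: ALLOW
  req#7 t=1ms: DENY
  req#8 t=1ms: DENY
  req#9 t=2ms: ALLOW
  req#10 t=2ms: ALLOW

Answer: AAAAAADDAA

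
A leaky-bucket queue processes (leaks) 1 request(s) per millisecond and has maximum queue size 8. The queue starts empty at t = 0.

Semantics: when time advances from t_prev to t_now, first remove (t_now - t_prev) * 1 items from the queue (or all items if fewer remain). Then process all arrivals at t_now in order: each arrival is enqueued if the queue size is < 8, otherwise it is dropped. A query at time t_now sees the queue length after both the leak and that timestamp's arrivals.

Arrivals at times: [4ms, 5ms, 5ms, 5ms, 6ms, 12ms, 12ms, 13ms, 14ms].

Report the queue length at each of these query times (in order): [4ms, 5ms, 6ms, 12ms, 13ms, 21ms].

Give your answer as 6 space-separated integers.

Answer: 1 3 3 2 2 0

Derivation:
Queue lengths at query times:
  query t=4ms: backlog = 1
  query t=5ms: backlog = 3
  query t=6ms: backlog = 3
  query t=12ms: backlog = 2
  query t=13ms: backlog = 2
  query t=21ms: backlog = 0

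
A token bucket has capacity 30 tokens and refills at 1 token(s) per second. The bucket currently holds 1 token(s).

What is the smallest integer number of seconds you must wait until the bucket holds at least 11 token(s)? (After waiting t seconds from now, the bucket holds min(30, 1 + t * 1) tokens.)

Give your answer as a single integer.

Answer: 10

Derivation:
Need 1 + t * 1 >= 11, so t >= 10/1.
Smallest integer t = ceil(10/1) = 10.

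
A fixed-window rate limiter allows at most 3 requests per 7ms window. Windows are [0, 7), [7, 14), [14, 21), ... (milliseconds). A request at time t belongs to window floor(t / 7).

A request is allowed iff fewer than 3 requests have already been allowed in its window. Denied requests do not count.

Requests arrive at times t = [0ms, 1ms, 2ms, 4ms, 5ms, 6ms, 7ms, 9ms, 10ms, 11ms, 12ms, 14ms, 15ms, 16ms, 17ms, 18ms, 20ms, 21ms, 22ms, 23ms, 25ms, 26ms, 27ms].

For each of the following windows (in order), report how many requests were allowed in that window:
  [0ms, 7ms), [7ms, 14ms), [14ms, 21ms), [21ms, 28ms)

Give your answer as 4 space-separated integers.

Processing requests:
  req#1 t=0ms (window 0): ALLOW
  req#2 t=1ms (window 0): ALLOW
  req#3 t=2ms (window 0): ALLOW
  req#4 t=4ms (window 0): DENY
  req#5 t=5ms (window 0): DENY
  req#6 t=6ms (window 0): DENY
  req#7 t=7ms (window 1): ALLOW
  req#8 t=9ms (window 1): ALLOW
  req#9 t=10ms (window 1): ALLOW
  req#10 t=11ms (window 1): DENY
  req#11 t=12ms (window 1): DENY
  req#12 t=14ms (window 2): ALLOW
  req#13 t=15ms (window 2): ALLOW
  req#14 t=16ms (window 2): ALLOW
  req#15 t=17ms (window 2): DENY
  req#16 t=18ms (window 2): DENY
  req#17 t=20ms (window 2): DENY
  req#18 t=21ms (window 3): ALLOW
  req#19 t=22ms (window 3): ALLOW
  req#20 t=23ms (window 3): ALLOW
  req#21 t=25ms (window 3): DENY
  req#22 t=26ms (window 3): DENY
  req#23 t=27ms (window 3): DENY

Allowed counts by window: 3 3 3 3

Answer: 3 3 3 3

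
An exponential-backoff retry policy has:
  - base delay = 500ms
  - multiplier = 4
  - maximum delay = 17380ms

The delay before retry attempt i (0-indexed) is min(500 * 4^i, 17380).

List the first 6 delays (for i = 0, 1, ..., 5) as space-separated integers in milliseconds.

Answer: 500 2000 8000 17380 17380 17380

Derivation:
Computing each delay:
  i=0: min(500*4^0, 17380) = 500
  i=1: min(500*4^1, 17380) = 2000
  i=2: min(500*4^2, 17380) = 8000
  i=3: min(500*4^3, 17380) = 17380
  i=4: min(500*4^4, 17380) = 17380
  i=5: min(500*4^5, 17380) = 17380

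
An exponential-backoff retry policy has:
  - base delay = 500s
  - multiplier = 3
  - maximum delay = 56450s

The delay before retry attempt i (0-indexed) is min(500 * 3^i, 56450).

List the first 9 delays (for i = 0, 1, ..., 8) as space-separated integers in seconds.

Answer: 500 1500 4500 13500 40500 56450 56450 56450 56450

Derivation:
Computing each delay:
  i=0: min(500*3^0, 56450) = 500
  i=1: min(500*3^1, 56450) = 1500
  i=2: min(500*3^2, 56450) = 4500
  i=3: min(500*3^3, 56450) = 13500
  i=4: min(500*3^4, 56450) = 40500
  i=5: min(500*3^5, 56450) = 56450
  i=6: min(500*3^6, 56450) = 56450
  i=7: min(500*3^7, 56450) = 56450
  i=8: min(500*3^8, 56450) = 56450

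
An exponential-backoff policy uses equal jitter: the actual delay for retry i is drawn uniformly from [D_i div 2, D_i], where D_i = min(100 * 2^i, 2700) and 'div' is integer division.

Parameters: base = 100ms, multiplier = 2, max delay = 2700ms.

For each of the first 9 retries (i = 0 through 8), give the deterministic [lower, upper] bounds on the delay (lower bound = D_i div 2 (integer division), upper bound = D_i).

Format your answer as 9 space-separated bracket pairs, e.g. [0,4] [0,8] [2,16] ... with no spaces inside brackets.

Answer: [50,100] [100,200] [200,400] [400,800] [800,1600] [1350,2700] [1350,2700] [1350,2700] [1350,2700]

Derivation:
Computing bounds per retry:
  i=0: D_i=min(100*2^0,2700)=100, bounds=[50,100]
  i=1: D_i=min(100*2^1,2700)=200, bounds=[100,200]
  i=2: D_i=min(100*2^2,2700)=400, bounds=[200,400]
  i=3: D_i=min(100*2^3,2700)=800, bounds=[400,800]
  i=4: D_i=min(100*2^4,2700)=1600, bounds=[800,1600]
  i=5: D_i=min(100*2^5,2700)=2700, bounds=[1350,2700]
  i=6: D_i=min(100*2^6,2700)=2700, bounds=[1350,2700]
  i=7: D_i=min(100*2^7,2700)=2700, bounds=[1350,2700]
  i=8: D_i=min(100*2^8,2700)=2700, bounds=[1350,2700]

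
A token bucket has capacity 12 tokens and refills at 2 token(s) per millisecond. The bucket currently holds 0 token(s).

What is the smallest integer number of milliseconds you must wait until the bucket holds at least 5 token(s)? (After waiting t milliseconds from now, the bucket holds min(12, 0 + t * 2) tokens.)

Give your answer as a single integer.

Need 0 + t * 2 >= 5, so t >= 5/2.
Smallest integer t = ceil(5/2) = 3.

Answer: 3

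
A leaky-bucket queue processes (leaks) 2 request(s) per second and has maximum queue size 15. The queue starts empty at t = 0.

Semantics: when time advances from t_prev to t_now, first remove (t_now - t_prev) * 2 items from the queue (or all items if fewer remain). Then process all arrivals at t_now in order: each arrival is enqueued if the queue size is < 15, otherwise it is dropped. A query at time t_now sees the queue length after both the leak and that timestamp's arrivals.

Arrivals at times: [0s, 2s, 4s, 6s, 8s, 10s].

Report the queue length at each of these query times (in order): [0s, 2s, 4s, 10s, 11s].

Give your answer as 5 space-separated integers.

Answer: 1 1 1 1 0

Derivation:
Queue lengths at query times:
  query t=0s: backlog = 1
  query t=2s: backlog = 1
  query t=4s: backlog = 1
  query t=10s: backlog = 1
  query t=11s: backlog = 0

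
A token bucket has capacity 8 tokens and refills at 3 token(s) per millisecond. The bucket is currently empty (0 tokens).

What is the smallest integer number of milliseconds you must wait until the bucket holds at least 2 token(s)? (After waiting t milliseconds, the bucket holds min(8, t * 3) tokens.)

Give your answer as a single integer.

Need t * 3 >= 2, so t >= 2/3.
Smallest integer t = ceil(2/3) = 1.

Answer: 1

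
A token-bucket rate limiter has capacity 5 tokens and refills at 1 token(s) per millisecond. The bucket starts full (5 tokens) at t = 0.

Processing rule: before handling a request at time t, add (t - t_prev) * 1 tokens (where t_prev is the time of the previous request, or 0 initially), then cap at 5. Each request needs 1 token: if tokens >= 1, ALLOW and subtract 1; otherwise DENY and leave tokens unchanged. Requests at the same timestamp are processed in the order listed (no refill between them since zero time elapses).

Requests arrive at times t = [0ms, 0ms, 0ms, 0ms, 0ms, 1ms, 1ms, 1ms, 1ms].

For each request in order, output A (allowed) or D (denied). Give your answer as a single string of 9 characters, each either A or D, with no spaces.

Answer: AAAAAADDD

Derivation:
Simulating step by step:
  req#1 t=0ms: ALLOW
  req#2 t=0ms: ALLOW
  req#3 t=0ms: ALLOW
  req#4 t=0ms: ALLOW
  req#5 t=0ms: ALLOW
  req#6 t=1ms: ALLOW
  req#7 t=1ms: DENY
  req#8 t=1ms: DENY
  req#9 t=1ms: DENY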